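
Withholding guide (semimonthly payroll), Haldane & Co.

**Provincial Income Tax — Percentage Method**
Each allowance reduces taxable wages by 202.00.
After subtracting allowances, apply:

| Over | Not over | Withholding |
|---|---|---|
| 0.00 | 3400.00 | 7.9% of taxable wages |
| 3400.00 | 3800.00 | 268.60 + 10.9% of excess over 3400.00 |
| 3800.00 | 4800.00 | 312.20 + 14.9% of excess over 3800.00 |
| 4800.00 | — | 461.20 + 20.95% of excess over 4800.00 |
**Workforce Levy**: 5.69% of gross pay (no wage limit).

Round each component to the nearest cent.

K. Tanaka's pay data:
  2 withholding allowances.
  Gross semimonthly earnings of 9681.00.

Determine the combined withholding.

Provincial Income Tax: taxable = 9681.00 − 2×202.00 = 9277.00
  461.20 + 20.95% × (9277.00 − 4800.00) = 461.20 + 20.95% × 4477.00 = 1399.13
Workforce Levy: 5.69% × 9681.00 = 550.85
Total: 1399.13 + 550.85 = 1949.98

1949.98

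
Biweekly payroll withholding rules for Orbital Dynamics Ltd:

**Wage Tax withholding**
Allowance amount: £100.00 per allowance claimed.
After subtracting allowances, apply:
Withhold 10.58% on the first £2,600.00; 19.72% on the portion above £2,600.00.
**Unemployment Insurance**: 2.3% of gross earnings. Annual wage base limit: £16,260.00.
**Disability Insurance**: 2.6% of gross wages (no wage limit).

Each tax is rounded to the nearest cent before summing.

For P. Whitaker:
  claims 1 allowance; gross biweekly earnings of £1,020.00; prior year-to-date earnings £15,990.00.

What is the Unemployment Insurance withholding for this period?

£6.21

Unemployment Insurance: cap £16,260.00 − YTD £15,990.00 = £270.00 subject; 2.3% × £270.00 = £6.21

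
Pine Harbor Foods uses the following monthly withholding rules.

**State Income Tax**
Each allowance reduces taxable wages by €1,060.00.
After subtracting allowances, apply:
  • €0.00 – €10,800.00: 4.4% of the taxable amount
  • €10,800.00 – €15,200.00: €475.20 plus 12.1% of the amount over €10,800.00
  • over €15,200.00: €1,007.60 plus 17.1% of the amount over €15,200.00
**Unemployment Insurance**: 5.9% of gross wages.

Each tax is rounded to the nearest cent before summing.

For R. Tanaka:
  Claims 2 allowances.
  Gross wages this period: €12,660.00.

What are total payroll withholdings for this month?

€1,210.70

State Income Tax: taxable = €12,660.00 − 2×€1,060.00 = €10,540.00
  4.4% × €10,540.00 = €463.76
Unemployment Insurance: 5.9% × €12,660.00 = €746.94
Total: €463.76 + €746.94 = €1,210.70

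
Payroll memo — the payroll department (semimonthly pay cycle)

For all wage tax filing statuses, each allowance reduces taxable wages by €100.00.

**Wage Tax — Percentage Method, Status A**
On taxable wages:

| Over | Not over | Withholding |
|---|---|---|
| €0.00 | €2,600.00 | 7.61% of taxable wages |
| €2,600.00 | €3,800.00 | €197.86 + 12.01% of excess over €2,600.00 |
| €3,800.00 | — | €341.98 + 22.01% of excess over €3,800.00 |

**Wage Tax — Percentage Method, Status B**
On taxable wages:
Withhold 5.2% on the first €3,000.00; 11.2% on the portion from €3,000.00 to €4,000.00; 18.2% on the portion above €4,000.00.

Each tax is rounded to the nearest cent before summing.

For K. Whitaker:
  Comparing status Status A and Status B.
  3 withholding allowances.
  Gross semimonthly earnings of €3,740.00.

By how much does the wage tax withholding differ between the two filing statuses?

€93.46

Wage Tax (Status A): taxable = €3,740.00 − 3×€100.00 = €3,440.00
  €197.86 + 12.01% × (€3,440.00 − €2,600.00) = €197.86 + 12.01% × €840.00 = €298.74
Wage Tax (Status B): taxable = €3,740.00 − 3×€100.00 = €3,440.00
  €156.00 + 11.2% × (€3,440.00 − €3,000.00) = €156.00 + 11.2% × €440.00 = €205.28
Difference: |€298.74 − €205.28| = €93.46 (higher under Status A)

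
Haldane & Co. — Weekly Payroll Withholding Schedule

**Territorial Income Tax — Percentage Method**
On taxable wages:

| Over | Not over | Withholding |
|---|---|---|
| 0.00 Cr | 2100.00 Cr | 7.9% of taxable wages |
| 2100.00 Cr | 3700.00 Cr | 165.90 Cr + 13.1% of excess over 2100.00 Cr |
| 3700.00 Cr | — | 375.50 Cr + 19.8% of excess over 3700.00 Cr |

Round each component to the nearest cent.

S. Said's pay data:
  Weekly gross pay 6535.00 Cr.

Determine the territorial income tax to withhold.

Territorial Income Tax: taxable = 6535.00 Cr
  375.50 Cr + 19.8% × (6535.00 Cr − 3700.00 Cr) = 375.50 Cr + 19.8% × 2835.00 Cr = 936.83 Cr

936.83 Cr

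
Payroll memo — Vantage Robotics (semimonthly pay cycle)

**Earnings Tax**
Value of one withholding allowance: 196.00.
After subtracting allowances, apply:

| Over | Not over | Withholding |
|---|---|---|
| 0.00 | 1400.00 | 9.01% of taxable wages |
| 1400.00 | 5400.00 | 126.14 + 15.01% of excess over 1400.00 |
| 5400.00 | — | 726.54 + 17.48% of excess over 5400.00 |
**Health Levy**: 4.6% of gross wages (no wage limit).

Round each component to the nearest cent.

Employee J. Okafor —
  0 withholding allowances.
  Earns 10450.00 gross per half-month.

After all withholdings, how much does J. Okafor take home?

Earnings Tax: taxable = 10450.00
  726.54 + 17.48% × (10450.00 − 5400.00) = 726.54 + 17.48% × 5050.00 = 1609.28
Health Levy: 4.6% × 10450.00 = 480.70
Total withheld: 1609.28 + 480.70 = 2089.98
Net pay: 10450.00 − 2089.98 = 8360.02

8360.02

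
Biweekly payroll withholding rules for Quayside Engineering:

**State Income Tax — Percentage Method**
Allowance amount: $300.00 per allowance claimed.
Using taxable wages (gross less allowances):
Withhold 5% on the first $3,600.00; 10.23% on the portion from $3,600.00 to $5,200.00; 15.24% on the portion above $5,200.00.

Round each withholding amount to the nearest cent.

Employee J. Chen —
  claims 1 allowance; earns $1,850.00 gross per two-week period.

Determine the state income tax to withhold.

$77.50

State Income Tax: taxable = $1,850.00 − 1×$300.00 = $1,550.00
  5% × $1,550.00 = $77.50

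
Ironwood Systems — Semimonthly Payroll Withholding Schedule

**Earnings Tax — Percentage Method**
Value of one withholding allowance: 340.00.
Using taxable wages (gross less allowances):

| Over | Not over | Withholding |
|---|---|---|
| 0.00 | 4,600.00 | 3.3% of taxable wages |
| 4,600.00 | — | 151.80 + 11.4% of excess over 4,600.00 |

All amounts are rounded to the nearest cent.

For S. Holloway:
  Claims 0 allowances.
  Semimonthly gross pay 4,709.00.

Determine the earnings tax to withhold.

Earnings Tax: taxable = 4,709.00
  151.80 + 11.4% × (4,709.00 − 4,600.00) = 151.80 + 11.4% × 109.00 = 164.23

164.23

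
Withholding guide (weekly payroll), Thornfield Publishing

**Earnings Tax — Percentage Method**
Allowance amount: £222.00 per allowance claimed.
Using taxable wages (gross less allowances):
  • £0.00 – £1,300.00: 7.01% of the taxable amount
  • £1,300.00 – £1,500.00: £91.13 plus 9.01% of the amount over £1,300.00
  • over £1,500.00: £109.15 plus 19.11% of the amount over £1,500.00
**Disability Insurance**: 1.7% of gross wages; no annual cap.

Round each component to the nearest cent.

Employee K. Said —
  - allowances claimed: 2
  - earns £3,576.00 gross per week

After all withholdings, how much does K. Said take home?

Earnings Tax: taxable = £3,576.00 − 2×£222.00 = £3,132.00
  £109.15 + 19.11% × (£3,132.00 − £1,500.00) = £109.15 + 19.11% × £1,632.00 = £421.03
Disability Insurance: 1.7% × £3,576.00 = £60.79
Total withheld: £421.03 + £60.79 = £481.82
Net pay: £3,576.00 − £481.82 = £3,094.18

£3,094.18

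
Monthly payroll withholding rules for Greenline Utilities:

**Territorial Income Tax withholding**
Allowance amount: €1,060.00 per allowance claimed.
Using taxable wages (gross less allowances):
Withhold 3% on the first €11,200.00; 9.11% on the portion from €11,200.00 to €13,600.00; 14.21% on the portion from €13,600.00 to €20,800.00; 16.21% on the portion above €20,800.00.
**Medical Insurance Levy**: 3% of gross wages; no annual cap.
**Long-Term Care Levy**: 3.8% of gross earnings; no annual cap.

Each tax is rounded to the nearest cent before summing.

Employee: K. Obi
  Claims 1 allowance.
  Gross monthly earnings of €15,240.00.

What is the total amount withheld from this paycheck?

Territorial Income Tax: taxable = €15,240.00 − 1×€1,060.00 = €14,180.00
  €554.64 + 14.21% × (€14,180.00 − €13,600.00) = €554.64 + 14.21% × €580.00 = €637.06
Medical Insurance Levy: 3% × €15,240.00 = €457.20
Long-Term Care Levy: 3.8% × €15,240.00 = €579.12
Total: €637.06 + €457.20 + €579.12 = €1,673.38

€1,673.38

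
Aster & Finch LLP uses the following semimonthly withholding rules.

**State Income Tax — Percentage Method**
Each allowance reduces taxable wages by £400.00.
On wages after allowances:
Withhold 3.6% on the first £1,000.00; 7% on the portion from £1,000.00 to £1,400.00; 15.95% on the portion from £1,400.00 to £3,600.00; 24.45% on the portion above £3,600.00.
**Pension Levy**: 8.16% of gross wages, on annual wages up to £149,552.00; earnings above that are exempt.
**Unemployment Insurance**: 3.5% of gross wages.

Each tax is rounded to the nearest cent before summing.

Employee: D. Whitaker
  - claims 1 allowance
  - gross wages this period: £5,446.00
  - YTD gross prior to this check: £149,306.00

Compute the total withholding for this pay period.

£979.13

State Income Tax: taxable = £5,446.00 − 1×£400.00 = £5,046.00
  £414.90 + 24.45% × (£5,046.00 − £3,600.00) = £414.90 + 24.45% × £1,446.00 = £768.45
Pension Levy: cap £149,552.00 − YTD £149,306.00 = £246.00 subject; 8.16% × £246.00 = £20.07
Unemployment Insurance: 3.5% × £5,446.00 = £190.61
Total: £768.45 + £20.07 + £190.61 = £979.13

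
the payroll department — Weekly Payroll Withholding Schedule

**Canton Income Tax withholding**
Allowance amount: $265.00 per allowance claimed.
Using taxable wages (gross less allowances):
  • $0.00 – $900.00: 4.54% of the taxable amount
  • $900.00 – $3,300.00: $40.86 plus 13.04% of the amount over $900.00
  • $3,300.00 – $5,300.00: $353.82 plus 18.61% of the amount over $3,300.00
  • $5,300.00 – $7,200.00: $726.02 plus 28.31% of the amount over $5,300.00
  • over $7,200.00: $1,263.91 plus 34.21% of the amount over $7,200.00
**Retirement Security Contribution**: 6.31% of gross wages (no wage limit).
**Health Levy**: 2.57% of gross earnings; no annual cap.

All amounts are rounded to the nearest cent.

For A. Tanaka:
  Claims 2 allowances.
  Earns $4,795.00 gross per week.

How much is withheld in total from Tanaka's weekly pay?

$959.20

Canton Income Tax: taxable = $4,795.00 − 2×$265.00 = $4,265.00
  $353.82 + 18.61% × ($4,265.00 − $3,300.00) = $353.82 + 18.61% × $965.00 = $533.41
Retirement Security Contribution: 6.31% × $4,795.00 = $302.56
Health Levy: 2.57% × $4,795.00 = $123.23
Total: $533.41 + $302.56 + $123.23 = $959.20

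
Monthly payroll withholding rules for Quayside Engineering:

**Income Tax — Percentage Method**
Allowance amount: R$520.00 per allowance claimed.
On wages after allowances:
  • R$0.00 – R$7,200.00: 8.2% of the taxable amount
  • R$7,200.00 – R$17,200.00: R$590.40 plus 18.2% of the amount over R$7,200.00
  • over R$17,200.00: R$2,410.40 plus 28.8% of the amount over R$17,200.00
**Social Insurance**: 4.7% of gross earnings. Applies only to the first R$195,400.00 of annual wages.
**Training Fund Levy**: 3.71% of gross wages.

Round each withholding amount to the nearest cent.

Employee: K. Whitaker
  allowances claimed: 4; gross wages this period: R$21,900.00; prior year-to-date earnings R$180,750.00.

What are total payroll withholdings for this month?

R$4,666.00

Income Tax: taxable = R$21,900.00 − 4×R$520.00 = R$19,820.00
  R$2,410.40 + 28.8% × (R$19,820.00 − R$17,200.00) = R$2,410.40 + 28.8% × R$2,620.00 = R$3,164.96
Social Insurance: cap R$195,400.00 − YTD R$180,750.00 = R$14,650.00 subject; 4.7% × R$14,650.00 = R$688.55
Training Fund Levy: 3.71% × R$21,900.00 = R$812.49
Total: R$3,164.96 + R$688.55 + R$812.49 = R$4,666.00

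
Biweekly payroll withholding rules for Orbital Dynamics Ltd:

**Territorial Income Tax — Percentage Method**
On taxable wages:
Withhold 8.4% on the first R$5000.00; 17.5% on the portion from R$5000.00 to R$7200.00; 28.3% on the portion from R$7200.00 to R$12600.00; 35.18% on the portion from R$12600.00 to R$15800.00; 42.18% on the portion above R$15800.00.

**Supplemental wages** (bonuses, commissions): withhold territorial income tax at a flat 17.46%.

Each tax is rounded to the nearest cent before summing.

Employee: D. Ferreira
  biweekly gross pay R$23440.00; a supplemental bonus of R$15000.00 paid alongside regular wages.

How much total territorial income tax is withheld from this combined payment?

Territorial Income Tax: taxable = R$23440.00
  R$3458.96 + 42.18% × (R$23440.00 − R$15800.00) = R$3458.96 + 42.18% × R$7640.00 = R$6681.51
Supplemental (17.46% flat on bonus): 17.46% × R$15000.00 = R$2619.00
Total territorial income tax: R$6681.51 + R$2619.00 = R$9300.51

R$9300.51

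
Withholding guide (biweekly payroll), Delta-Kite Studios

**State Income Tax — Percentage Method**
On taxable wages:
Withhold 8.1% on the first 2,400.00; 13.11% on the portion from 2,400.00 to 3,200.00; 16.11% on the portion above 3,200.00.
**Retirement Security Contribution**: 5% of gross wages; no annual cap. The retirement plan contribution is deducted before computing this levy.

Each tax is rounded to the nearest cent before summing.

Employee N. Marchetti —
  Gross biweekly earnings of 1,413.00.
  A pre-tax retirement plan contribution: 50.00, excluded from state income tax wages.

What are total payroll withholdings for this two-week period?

178.55

State Income Tax: taxable = 1,413.00 − 50.00 = 1,363.00
  8.1% × 1,363.00 = 110.40
Retirement Security Contribution: 5% × 1,363.00 = 68.15
Total: 110.40 + 68.15 = 178.55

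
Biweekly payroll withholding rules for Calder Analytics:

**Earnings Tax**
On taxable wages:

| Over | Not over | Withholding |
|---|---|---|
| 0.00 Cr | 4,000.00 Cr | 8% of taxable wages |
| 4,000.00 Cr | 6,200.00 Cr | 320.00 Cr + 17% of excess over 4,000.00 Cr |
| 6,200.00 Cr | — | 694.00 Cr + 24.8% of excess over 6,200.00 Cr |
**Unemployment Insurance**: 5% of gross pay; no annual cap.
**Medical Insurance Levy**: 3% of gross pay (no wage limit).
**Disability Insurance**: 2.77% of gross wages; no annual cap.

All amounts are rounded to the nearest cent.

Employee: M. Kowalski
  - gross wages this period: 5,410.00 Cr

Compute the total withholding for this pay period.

1,142.36 Cr

Earnings Tax: taxable = 5,410.00 Cr
  320.00 Cr + 17% × (5,410.00 Cr − 4,000.00 Cr) = 320.00 Cr + 17% × 1,410.00 Cr = 559.70 Cr
Unemployment Insurance: 5% × 5,410.00 Cr = 270.50 Cr
Medical Insurance Levy: 3% × 5,410.00 Cr = 162.30 Cr
Disability Insurance: 2.77% × 5,410.00 Cr = 149.86 Cr
Total: 559.70 Cr + 270.50 Cr + 162.30 Cr + 149.86 Cr = 1,142.36 Cr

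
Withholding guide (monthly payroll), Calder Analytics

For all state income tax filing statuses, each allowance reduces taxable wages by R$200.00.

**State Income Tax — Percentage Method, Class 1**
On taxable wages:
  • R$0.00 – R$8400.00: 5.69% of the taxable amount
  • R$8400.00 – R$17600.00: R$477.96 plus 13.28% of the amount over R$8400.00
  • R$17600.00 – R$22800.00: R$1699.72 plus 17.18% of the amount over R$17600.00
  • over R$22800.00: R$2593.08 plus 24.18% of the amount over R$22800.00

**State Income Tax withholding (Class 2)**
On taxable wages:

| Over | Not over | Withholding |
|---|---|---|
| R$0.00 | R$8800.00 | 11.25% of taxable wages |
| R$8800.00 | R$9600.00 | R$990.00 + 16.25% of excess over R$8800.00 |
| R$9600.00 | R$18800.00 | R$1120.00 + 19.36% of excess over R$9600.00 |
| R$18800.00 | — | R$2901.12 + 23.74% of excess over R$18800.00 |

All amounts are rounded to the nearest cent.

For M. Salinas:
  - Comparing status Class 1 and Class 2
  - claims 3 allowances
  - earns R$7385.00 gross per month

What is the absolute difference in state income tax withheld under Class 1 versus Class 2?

R$377.24

State Income Tax (Class 1): taxable = R$7385.00 − 3×R$200.00 = R$6785.00
  5.69% × R$6785.00 = R$386.07
State Income Tax (Class 2): taxable = R$7385.00 − 3×R$200.00 = R$6785.00
  11.25% × R$6785.00 = R$763.31
Difference: |R$386.07 − R$763.31| = R$377.24 (higher under Class 2)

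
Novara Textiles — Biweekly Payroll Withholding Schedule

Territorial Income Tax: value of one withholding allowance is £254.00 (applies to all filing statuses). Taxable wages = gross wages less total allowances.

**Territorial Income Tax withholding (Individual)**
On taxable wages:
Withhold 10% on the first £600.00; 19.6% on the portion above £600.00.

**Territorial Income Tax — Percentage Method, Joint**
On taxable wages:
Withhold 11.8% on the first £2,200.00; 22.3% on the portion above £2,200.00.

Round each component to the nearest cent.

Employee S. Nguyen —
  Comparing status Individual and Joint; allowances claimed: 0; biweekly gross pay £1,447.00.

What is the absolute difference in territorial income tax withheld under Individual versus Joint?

£55.26

Territorial Income Tax (Individual): taxable = £1,447.00
  £60.00 + 19.6% × (£1,447.00 − £600.00) = £60.00 + 19.6% × £847.00 = £226.01
Territorial Income Tax (Joint): taxable = £1,447.00
  11.8% × £1,447.00 = £170.75
Difference: |£226.01 − £170.75| = £55.26 (higher under Individual)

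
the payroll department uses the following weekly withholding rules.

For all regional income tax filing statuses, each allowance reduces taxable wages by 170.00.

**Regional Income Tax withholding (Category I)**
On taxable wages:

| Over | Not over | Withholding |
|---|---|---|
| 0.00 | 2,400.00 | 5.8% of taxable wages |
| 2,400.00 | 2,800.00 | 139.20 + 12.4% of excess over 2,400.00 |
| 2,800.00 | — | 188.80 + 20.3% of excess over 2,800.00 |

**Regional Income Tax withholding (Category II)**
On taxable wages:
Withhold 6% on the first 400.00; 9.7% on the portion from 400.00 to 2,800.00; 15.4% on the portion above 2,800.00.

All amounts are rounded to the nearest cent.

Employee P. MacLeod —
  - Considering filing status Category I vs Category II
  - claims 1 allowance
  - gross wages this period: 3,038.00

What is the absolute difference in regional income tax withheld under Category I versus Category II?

64.67

Regional Income Tax (Category I): taxable = 3,038.00 − 1×170.00 = 2,868.00
  188.80 + 20.3% × (2,868.00 − 2,800.00) = 188.80 + 20.3% × 68.00 = 202.60
Regional Income Tax (Category II): taxable = 3,038.00 − 1×170.00 = 2,868.00
  256.80 + 15.4% × (2,868.00 − 2,800.00) = 256.80 + 15.4% × 68.00 = 267.27
Difference: |202.60 − 267.27| = 64.67 (higher under Category II)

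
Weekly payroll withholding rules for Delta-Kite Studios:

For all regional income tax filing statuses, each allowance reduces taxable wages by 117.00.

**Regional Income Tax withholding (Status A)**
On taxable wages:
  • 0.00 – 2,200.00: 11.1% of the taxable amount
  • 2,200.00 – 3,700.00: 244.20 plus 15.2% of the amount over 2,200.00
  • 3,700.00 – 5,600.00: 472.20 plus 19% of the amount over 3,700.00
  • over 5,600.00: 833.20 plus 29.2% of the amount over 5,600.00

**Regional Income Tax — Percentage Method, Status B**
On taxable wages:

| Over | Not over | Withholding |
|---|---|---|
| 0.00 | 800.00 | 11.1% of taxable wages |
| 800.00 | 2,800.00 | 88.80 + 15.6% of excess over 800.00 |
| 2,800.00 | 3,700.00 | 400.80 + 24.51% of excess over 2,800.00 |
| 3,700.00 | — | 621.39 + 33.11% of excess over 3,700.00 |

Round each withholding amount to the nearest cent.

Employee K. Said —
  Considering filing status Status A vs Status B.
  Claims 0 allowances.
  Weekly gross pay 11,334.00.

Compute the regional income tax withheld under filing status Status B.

Regional Income Tax (Status B): taxable = 11,334.00
  621.39 + 33.11% × (11,334.00 − 3,700.00) = 621.39 + 33.11% × 7,634.00 = 3,149.01

3,149.01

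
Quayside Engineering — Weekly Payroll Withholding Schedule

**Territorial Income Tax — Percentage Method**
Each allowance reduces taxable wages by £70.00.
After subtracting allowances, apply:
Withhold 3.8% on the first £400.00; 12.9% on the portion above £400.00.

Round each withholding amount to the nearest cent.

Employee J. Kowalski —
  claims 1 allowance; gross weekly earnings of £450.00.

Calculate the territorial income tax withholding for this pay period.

£14.44

Territorial Income Tax: taxable = £450.00 − 1×£70.00 = £380.00
  3.8% × £380.00 = £14.44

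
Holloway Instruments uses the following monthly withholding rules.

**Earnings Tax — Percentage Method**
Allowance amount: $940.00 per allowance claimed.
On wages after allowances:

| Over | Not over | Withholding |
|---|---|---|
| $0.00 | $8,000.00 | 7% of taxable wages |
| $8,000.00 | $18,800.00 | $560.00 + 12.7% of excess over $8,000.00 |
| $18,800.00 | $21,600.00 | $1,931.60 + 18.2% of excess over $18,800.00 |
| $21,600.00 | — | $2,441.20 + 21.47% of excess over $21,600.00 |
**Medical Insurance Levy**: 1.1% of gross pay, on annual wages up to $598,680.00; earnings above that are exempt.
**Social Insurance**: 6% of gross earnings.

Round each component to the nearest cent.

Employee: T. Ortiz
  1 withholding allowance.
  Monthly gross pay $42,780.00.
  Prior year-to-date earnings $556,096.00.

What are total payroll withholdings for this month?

Earnings Tax: taxable = $42,780.00 − 1×$940.00 = $41,840.00
  $2,441.20 + 21.47% × ($41,840.00 − $21,600.00) = $2,441.20 + 21.47% × $20,240.00 = $6,786.73
Medical Insurance Levy: cap $598,680.00 − YTD $556,096.00 = $42,584.00 subject; 1.1% × $42,584.00 = $468.42
Social Insurance: 6% × $42,780.00 = $2,566.80
Total: $6,786.73 + $468.42 + $2,566.80 = $9,821.95

$9,821.95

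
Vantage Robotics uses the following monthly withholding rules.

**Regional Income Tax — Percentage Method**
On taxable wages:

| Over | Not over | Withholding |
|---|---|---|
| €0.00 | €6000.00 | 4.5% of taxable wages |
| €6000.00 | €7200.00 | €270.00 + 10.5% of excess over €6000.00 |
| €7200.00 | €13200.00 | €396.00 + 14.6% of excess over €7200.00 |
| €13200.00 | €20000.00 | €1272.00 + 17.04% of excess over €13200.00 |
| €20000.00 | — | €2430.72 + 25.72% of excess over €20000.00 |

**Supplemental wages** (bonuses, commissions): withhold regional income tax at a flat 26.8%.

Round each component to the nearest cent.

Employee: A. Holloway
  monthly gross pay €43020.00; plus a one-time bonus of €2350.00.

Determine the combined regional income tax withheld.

Regional Income Tax: taxable = €43020.00
  €2430.72 + 25.72% × (€43020.00 − €20000.00) = €2430.72 + 25.72% × €23020.00 = €8351.46
Supplemental (26.8% flat on bonus): 26.8% × €2350.00 = €629.80
Total regional income tax: €8351.46 + €629.80 = €8981.26

€8981.26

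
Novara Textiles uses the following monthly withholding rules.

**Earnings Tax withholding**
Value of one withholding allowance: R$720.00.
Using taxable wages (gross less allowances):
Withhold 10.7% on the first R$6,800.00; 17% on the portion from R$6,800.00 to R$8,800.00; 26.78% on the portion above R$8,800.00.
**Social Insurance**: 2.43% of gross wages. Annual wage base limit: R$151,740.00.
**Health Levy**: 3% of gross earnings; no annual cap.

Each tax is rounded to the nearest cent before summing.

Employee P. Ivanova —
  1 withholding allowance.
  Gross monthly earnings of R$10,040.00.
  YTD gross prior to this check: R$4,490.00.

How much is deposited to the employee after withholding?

Earnings Tax: taxable = R$10,040.00 − 1×R$720.00 = R$9,320.00
  R$1,067.60 + 26.78% × (R$9,320.00 − R$8,800.00) = R$1,067.60 + 26.78% × R$520.00 = R$1,206.86
Social Insurance: 2.43% × R$10,040.00 = R$243.97
Health Levy: 3% × R$10,040.00 = R$301.20
Total withheld: R$1,206.86 + R$243.97 + R$301.20 = R$1,752.03
Net pay: R$10,040.00 − R$1,752.03 = R$8,287.97

R$8,287.97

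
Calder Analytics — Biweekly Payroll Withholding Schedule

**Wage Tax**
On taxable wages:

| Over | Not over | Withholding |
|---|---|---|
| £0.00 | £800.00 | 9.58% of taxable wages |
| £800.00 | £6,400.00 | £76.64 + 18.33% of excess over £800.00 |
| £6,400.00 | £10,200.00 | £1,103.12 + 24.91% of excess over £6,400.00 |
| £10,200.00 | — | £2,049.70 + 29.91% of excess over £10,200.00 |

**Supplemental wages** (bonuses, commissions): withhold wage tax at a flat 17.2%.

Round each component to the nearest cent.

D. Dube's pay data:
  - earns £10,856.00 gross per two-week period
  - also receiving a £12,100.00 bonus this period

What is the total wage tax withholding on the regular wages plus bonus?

Wage Tax: taxable = £10,856.00
  £2,049.70 + 29.91% × (£10,856.00 − £10,200.00) = £2,049.70 + 29.91% × £656.00 = £2,245.91
Supplemental (17.2% flat on bonus): 17.2% × £12,100.00 = £2,081.20
Total wage tax: £2,245.91 + £2,081.20 = £4,327.11

£4,327.11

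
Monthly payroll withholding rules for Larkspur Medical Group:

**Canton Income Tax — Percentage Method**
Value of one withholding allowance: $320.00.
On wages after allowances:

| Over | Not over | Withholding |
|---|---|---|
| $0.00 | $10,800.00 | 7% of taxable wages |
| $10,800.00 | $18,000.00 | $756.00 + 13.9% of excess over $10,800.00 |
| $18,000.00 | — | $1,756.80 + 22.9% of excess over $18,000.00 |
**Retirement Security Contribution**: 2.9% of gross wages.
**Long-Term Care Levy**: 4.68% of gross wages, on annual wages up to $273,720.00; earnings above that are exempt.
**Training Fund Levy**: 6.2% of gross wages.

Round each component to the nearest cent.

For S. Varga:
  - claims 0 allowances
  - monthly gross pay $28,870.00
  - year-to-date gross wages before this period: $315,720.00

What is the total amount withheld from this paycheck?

$6,873.20

Canton Income Tax: taxable = $28,870.00
  $1,756.80 + 22.9% × ($28,870.00 − $18,000.00) = $1,756.80 + 22.9% × $10,870.00 = $4,246.03
Retirement Security Contribution: 2.9% × $28,870.00 = $837.23
Long-Term Care Levy: YTD $315,720.00 ≥ cap $273,720.00 → $0.00
Training Fund Levy: 6.2% × $28,870.00 = $1,789.94
Total: $4,246.03 + $837.23 + $0.00 + $1,789.94 = $6,873.20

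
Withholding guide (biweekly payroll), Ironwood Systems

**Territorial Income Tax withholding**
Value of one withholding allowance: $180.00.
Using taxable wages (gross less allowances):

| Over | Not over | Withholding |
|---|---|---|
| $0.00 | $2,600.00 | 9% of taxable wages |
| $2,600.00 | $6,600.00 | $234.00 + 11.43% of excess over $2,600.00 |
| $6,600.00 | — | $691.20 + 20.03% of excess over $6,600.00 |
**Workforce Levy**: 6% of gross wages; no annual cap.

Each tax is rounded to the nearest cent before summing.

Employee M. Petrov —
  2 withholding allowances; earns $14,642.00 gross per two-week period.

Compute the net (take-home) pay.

Territorial Income Tax: taxable = $14,642.00 − 2×$180.00 = $14,282.00
  $691.20 + 20.03% × ($14,282.00 − $6,600.00) = $691.20 + 20.03% × $7,682.00 = $2,229.90
Workforce Levy: 6% × $14,642.00 = $878.52
Total withheld: $2,229.90 + $878.52 = $3,108.42
Net pay: $14,642.00 − $3,108.42 = $11,533.58

$11,533.58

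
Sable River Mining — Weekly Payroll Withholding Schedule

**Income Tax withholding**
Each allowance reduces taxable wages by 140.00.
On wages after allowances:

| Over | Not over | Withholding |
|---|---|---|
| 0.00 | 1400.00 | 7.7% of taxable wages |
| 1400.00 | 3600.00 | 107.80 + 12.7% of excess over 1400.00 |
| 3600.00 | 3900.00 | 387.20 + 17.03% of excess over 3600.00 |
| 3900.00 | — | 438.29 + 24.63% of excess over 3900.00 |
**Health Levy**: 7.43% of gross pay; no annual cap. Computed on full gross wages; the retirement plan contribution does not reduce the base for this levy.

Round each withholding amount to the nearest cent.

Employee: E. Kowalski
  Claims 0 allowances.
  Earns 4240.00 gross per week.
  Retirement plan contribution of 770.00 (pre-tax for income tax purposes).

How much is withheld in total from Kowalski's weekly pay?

685.72

Income Tax: taxable = 4240.00 − 770.00 = 3470.00
  107.80 + 12.7% × (3470.00 − 1400.00) = 107.80 + 12.7% × 2070.00 = 370.69
Health Levy: 7.43% × 4240.00 = 315.03
Total: 370.69 + 315.03 = 685.72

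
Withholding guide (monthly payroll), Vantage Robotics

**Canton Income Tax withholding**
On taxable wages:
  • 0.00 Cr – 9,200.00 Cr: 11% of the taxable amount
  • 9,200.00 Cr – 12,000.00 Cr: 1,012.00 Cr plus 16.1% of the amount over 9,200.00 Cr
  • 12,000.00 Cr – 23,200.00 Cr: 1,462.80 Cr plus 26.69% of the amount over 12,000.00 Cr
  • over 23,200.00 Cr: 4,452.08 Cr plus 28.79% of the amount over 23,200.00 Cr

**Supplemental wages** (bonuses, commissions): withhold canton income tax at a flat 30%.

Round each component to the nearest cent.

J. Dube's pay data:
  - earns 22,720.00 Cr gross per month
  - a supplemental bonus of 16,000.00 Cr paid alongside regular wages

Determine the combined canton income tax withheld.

9,123.97 Cr

Canton Income Tax: taxable = 22,720.00 Cr
  1,462.80 Cr + 26.69% × (22,720.00 Cr − 12,000.00 Cr) = 1,462.80 Cr + 26.69% × 10,720.00 Cr = 4,323.97 Cr
Supplemental (30% flat on bonus): 30% × 16,000.00 Cr = 4,800.00 Cr
Total canton income tax: 4,323.97 Cr + 4,800.00 Cr = 9,123.97 Cr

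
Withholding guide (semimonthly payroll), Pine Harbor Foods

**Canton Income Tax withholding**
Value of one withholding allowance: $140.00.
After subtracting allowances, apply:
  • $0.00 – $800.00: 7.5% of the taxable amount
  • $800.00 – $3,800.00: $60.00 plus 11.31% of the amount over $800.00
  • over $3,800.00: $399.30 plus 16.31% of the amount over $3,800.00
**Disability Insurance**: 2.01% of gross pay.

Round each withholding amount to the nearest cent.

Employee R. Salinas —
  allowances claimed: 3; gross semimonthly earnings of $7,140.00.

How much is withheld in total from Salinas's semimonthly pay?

$1,019.06

Canton Income Tax: taxable = $7,140.00 − 3×$140.00 = $6,720.00
  $399.30 + 16.31% × ($6,720.00 − $3,800.00) = $399.30 + 16.31% × $2,920.00 = $875.55
Disability Insurance: 2.01% × $7,140.00 = $143.51
Total: $875.55 + $143.51 = $1,019.06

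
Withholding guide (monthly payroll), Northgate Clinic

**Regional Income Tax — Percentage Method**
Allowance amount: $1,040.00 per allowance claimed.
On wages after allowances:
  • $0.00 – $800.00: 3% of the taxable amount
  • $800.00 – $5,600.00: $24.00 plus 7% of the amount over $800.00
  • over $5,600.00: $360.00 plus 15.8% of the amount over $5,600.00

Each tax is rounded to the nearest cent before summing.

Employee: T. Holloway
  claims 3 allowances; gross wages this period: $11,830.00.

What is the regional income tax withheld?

$851.38

Regional Income Tax: taxable = $11,830.00 − 3×$1,040.00 = $8,710.00
  $360.00 + 15.8% × ($8,710.00 − $5,600.00) = $360.00 + 15.8% × $3,110.00 = $851.38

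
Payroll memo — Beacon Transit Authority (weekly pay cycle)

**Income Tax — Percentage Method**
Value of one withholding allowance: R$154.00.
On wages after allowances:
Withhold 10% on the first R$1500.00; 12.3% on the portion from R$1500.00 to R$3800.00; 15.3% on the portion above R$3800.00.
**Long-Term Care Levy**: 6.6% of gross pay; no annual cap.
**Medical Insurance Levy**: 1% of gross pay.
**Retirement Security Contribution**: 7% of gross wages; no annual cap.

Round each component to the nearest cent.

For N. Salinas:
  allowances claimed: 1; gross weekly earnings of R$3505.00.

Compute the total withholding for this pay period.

Income Tax: taxable = R$3505.00 − 1×R$154.00 = R$3351.00
  R$150.00 + 12.3% × (R$3351.00 − R$1500.00) = R$150.00 + 12.3% × R$1851.00 = R$377.67
Long-Term Care Levy: 6.6% × R$3505.00 = R$231.33
Medical Insurance Levy: 1% × R$3505.00 = R$35.05
Retirement Security Contribution: 7% × R$3505.00 = R$245.35
Total: R$377.67 + R$231.33 + R$35.05 + R$245.35 = R$889.40

R$889.40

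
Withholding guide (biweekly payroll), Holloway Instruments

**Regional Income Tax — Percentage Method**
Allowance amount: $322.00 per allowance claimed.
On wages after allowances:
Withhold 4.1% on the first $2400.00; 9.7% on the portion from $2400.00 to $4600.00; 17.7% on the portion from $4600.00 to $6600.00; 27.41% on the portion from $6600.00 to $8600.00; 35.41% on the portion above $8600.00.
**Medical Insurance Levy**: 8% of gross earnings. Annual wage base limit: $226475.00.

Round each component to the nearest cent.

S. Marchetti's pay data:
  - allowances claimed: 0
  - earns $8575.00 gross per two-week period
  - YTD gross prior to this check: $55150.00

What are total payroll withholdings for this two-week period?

Regional Income Tax: taxable = $8575.00
  $665.80 + 27.41% × ($8575.00 − $6600.00) = $665.80 + 27.41% × $1975.00 = $1207.15
Medical Insurance Levy: 8% × $8575.00 = $686.00
Total: $1207.15 + $686.00 = $1893.15

$1893.15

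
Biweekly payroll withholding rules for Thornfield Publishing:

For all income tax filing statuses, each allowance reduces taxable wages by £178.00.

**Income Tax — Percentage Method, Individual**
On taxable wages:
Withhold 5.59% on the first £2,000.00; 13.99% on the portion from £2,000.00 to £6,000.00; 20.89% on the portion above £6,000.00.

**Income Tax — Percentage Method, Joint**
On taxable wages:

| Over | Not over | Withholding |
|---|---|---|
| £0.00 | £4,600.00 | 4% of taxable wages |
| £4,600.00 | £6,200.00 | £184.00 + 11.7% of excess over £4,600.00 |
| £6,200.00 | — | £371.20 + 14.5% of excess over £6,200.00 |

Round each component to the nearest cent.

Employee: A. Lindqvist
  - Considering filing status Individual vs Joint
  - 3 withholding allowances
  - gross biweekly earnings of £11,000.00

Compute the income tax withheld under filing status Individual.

£1,604.35

Income Tax (Individual): taxable = £11,000.00 − 3×£178.00 = £10,466.00
  £671.40 + 20.89% × (£10,466.00 − £6,000.00) = £671.40 + 20.89% × £4,466.00 = £1,604.35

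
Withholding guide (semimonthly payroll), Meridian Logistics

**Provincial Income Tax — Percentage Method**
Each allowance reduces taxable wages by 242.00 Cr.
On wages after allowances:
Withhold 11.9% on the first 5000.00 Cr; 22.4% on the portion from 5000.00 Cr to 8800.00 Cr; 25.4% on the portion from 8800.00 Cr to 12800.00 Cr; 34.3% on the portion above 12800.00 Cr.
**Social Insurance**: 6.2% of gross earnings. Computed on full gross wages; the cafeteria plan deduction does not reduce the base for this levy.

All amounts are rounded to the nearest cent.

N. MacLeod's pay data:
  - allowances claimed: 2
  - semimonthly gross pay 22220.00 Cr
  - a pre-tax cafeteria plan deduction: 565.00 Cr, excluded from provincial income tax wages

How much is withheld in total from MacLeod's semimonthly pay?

Provincial Income Tax: taxable = 22220.00 Cr − 565.00 Cr − 2×242.00 Cr = 21171.00 Cr
  2462.20 Cr + 34.3% × (21171.00 Cr − 12800.00 Cr) = 2462.20 Cr + 34.3% × 8371.00 Cr = 5333.45 Cr
Social Insurance: 6.2% × 22220.00 Cr = 1377.64 Cr
Total: 5333.45 Cr + 1377.64 Cr = 6711.09 Cr

6711.09 Cr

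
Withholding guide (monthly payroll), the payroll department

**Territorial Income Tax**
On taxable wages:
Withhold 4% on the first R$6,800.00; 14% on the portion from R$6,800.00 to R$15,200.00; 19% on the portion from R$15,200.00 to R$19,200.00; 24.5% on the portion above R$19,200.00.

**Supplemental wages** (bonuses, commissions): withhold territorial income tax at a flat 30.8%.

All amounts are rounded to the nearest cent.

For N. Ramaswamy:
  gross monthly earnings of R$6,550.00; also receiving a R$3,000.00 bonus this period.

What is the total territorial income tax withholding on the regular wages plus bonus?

R$1,186.00

Territorial Income Tax: taxable = R$6,550.00
  4% × R$6,550.00 = R$262.00
Supplemental (30.8% flat on bonus): 30.8% × R$3,000.00 = R$924.00
Total territorial income tax: R$262.00 + R$924.00 = R$1,186.00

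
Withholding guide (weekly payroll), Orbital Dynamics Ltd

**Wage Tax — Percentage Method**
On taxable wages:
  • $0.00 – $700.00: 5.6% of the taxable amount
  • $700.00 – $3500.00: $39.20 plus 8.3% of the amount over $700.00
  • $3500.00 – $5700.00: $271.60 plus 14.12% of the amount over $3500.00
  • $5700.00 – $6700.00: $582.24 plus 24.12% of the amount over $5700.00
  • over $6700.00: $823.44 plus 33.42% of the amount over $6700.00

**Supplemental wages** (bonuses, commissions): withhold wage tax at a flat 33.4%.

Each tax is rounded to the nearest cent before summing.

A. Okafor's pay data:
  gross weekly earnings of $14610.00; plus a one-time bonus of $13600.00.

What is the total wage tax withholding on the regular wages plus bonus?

$8009.36

Wage Tax: taxable = $14610.00
  $823.44 + 33.42% × ($14610.00 − $6700.00) = $823.44 + 33.42% × $7910.00 = $3466.96
Supplemental (33.4% flat on bonus): 33.4% × $13600.00 = $4542.40
Total wage tax: $3466.96 + $4542.40 = $8009.36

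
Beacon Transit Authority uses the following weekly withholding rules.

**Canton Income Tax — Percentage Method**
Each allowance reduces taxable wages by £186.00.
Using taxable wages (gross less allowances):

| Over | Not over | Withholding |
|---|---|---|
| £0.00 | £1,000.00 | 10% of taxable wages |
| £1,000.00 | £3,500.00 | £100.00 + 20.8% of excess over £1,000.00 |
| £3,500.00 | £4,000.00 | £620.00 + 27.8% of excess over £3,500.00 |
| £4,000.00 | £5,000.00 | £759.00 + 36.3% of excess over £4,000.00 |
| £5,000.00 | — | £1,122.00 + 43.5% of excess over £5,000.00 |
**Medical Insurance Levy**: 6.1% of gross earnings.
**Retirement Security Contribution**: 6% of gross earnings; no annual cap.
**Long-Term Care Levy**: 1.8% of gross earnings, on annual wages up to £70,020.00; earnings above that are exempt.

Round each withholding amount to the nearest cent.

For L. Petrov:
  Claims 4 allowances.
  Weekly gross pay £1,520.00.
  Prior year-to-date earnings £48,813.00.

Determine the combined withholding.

Canton Income Tax: taxable = £1,520.00 − 4×£186.00 = £776.00
  10% × £776.00 = £77.60
Medical Insurance Levy: 6.1% × £1,520.00 = £92.72
Retirement Security Contribution: 6% × £1,520.00 = £91.20
Long-Term Care Levy: 1.8% × £1,520.00 = £27.36
Total: £77.60 + £92.72 + £91.20 + £27.36 = £288.88

£288.88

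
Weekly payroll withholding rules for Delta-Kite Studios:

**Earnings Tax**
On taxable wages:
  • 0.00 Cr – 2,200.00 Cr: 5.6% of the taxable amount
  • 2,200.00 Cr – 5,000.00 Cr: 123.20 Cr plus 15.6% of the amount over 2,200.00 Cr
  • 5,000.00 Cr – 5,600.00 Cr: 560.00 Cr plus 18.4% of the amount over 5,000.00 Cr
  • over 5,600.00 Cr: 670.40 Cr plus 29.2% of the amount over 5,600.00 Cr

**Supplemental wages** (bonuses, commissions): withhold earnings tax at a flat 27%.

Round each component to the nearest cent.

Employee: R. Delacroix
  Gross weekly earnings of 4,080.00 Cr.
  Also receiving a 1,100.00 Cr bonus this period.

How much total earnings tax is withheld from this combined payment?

Earnings Tax: taxable = 4,080.00 Cr
  123.20 Cr + 15.6% × (4,080.00 Cr − 2,200.00 Cr) = 123.20 Cr + 15.6% × 1,880.00 Cr = 416.48 Cr
Supplemental (27% flat on bonus): 27% × 1,100.00 Cr = 297.00 Cr
Total earnings tax: 416.48 Cr + 297.00 Cr = 713.48 Cr

713.48 Cr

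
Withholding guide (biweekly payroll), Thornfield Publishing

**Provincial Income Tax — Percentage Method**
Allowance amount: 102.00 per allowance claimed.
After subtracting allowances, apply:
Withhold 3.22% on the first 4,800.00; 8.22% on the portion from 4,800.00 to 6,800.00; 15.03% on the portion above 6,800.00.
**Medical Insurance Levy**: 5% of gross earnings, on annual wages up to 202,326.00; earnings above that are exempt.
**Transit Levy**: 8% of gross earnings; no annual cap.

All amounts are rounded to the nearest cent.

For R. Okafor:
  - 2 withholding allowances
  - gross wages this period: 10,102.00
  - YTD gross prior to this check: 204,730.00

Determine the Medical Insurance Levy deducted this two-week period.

Medical Insurance Levy: YTD 204,730.00 ≥ cap 202,326.00 → 0.00

0.00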